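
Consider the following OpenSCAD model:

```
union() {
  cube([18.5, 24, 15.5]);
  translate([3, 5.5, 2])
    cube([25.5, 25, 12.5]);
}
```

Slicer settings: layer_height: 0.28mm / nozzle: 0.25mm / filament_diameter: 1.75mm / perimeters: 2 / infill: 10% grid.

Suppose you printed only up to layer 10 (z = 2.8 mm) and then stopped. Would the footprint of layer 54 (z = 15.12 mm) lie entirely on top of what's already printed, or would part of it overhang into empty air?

entirely on top

Compare the two slices. At z = 2.8: the cube is present — its section is the full 18.5×24 rectangle (area 444.00 mm²); the cube at (3, 5.5) (footprint 25.5×25) is included at this height (area 637.50 mm²); Merging all regions: the regions partially overlap — summed areas 1081.50 mm² minus the doubly-counted overlap 286.75 mm² gives 794.75 mm² — area = 794.75 mm². At z = 15.12: the 18.5×24 cube contributes its full rectangle (area 444.00 mm²); the cube at (3, 5.5) is absent (z outside [2, 14.5]); Combining (union): only the 18.5×24 cube is present, so the union is just that shape — area = 444.00 mm². Checking containment: the cross-section at z = 15.12 is a subset of the cross-section at z = 2.8.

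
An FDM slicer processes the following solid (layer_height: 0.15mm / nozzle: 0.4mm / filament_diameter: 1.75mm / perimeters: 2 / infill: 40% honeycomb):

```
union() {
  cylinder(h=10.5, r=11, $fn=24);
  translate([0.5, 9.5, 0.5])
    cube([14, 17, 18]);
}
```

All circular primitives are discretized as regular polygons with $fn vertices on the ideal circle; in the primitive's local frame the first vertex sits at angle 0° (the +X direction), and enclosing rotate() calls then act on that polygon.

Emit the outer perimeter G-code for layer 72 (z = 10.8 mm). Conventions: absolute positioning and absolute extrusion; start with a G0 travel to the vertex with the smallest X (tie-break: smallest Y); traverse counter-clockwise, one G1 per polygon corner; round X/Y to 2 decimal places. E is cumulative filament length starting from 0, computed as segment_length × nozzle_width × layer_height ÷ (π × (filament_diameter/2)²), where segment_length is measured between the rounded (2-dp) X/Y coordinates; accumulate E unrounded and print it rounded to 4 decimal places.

G0 X0.50 Y9.50 Z10.80
G1 X14.50 Y9.50 E0.3492
G1 X14.50 Y26.50 E0.7733
G1 X0.50 Y26.50 E1.1225
G1 X0.50 Y9.50 E1.5466

At z = 10.8 mm: the cylinder does not reach this height (z outside [0, 10.5]); the cube at (0.5, 9.5) is present — its section is the full 14×17 rectangle; Taking the union: only the 14×17 cube at (0.5, 9.5) is present, so the union is just that shape — 1 connected region. The outline is a single polygon with 4 vertices. Extrusion per mm of travel: 0.4 × 0.15 / (π × 0.875²) = 0.024945. Accumulating E over each segment gives final E = 1.5466.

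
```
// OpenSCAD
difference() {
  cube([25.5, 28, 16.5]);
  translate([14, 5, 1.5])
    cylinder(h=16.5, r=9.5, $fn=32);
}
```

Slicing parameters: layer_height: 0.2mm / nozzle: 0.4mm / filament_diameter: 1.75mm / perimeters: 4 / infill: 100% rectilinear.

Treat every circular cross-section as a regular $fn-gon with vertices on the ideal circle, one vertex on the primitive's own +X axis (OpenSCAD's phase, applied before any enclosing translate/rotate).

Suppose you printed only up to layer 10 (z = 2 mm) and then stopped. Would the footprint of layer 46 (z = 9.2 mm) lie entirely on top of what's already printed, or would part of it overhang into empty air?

Compare the two slices. At z = 2: the cube is present — its section is the full 25.5×28 rectangle (area 714.00 mm²); the cylinder at (14, 5): section is a regular 32-gon, circumradius r=9.5 (area = (32/2)·9.500²·sin(360°/32) = 281.71 mm²); After the difference (first − rest): starting from the 25.5×28 cube (714.00 mm²), the r=9.5 cylinder at (14, 5) partially overlaps it — only the 230.93 mm² overlap (of its 281.71 mm²) is removed, clipping the outline — area = 483.07 mm². At z = 9.2: the cube is present — its section is the full 25.5×28 rectangle (area 714.00 mm²); the cylinder at (14, 5): section is a regular 32-gon, circumradius r=9.5 (area = (32/2)·9.500²·sin(360°/32) = 281.71 mm²); After the difference (first − rest): starting from the 25.5×28 cube (714.00 mm²), the r=9.5 cylinder at (14, 5) partially overlaps it — only the 230.93 mm² overlap (of its 281.71 mm²) is removed, clipping the outline — area = 483.07 mm². Checking containment: the cross-section at z = 9.2 is a subset of the cross-section at z = 2.

entirely on top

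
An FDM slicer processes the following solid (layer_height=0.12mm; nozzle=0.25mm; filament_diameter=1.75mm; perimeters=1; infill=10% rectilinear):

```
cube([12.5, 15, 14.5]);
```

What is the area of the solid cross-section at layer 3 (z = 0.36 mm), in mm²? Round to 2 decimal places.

187.50 mm²

At z = 0.36 mm: the 12.5×15 cube contributes its full rectangle (area 187.50 mm²). Overall, the cross-section is a single solid region. Net area = 187.50 mm².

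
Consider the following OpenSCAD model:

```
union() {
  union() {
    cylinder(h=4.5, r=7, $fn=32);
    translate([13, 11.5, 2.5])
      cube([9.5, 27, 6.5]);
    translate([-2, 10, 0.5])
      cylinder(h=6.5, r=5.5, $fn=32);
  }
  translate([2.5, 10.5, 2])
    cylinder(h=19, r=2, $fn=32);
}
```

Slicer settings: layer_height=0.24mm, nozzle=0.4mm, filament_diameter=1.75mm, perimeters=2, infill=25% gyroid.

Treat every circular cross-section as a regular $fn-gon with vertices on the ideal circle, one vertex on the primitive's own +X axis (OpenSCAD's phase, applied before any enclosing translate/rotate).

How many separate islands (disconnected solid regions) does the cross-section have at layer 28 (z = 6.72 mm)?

At z = 6.72 mm: the cylinder is not intersected at this z (z outside [0, 4.5]); the cube at (13, 11.5) (footprint 9.5×27) is included at this height; the r=5.5 cylinder at (-2, 10) contributes a regular 32-gon of circumradius 5.5; Combining (union): the 2 present regions are separate (no shared area or edge), so areas and boundary lengths simply add and each stays a separate island — 2 connected regions; the r=2 cylinder at (2.5, 10.5) gives a regular 32-gon of circumradius 2 (constant along its height); Taking the union: the regions partially overlap (shared area 9.52 mm²), so overlapping operands fuse into one piece — 2 connected regions. Overall, the cross-section has 2 separate islands. Island count = 2.

2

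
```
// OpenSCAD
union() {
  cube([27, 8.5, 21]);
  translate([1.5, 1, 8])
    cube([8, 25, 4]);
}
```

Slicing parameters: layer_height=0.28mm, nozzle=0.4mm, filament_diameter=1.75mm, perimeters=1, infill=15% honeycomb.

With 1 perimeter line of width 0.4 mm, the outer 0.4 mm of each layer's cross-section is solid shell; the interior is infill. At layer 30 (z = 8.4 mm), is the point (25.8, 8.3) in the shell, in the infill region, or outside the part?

At z = 8.4 mm: the cube (footprint 27×8.5) is included at this height; the 8×25 cube at (1.5, 1) contributes its full rectangle; Taking the union: the regions partially overlap (shared area 60.00 mm²), so overlapping operands fuse into one piece — 1 connected region. Overall, the cross-section is a single solid region. The nearest boundary edge runs (9.50, 8.50)→(27.00, 8.50); distance from the point to it = 0.20 mm. The point is inside the cross-section, 0.20 mm from the nearest boundary — within the 0.4 mm shell band (1 × 0.4).

shell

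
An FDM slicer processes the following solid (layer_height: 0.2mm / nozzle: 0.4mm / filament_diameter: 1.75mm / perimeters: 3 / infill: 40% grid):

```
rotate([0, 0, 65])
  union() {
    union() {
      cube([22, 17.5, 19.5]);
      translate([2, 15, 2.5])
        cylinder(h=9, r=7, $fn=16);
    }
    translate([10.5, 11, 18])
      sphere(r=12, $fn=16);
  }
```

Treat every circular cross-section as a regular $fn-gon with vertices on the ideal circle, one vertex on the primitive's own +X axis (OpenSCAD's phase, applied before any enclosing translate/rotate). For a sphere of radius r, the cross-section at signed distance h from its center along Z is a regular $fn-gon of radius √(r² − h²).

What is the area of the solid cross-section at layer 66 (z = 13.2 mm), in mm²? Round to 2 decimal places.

At z = 13.2 mm: the cube is present — its section is the full 22×17.5 rectangle (area 385.00 mm²); the cylinder at (2, 15) does not reach this height (z outside [2.5, 11.5]); Combining (union): only the 22×17.5 cube is present, so the union is just that shape — area = 385.00 mm²; the r=12 sphere at (10.5, 11) contributes a regular 16-gon of circumradius √(12²−4.8²) = 10.998 (area = (16/2)·10.998²·sin(360°/16) = 370.32 mm²); Taking the union: the regions partially overlap — summed areas 755.32 mm² minus the doubly-counted overlap 316.02 mm² gives 439.30 mm² — area = 439.30 mm²; (whole slice rotated 65° about Z — lengths, areas and connectivity unchanged). Overall, the cross-section is a single solid region. Net area = 439.30 mm².

439.30 mm²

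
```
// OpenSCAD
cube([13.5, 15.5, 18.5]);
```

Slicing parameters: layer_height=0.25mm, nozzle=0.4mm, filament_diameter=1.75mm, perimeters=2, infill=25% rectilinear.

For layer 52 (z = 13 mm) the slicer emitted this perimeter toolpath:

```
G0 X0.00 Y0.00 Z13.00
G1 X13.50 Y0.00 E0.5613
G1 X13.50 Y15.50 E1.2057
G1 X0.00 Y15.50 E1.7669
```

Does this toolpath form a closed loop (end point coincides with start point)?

Start point (G0): (0.00, 0.00). End point (last G1): the path does not return to the start — open.

no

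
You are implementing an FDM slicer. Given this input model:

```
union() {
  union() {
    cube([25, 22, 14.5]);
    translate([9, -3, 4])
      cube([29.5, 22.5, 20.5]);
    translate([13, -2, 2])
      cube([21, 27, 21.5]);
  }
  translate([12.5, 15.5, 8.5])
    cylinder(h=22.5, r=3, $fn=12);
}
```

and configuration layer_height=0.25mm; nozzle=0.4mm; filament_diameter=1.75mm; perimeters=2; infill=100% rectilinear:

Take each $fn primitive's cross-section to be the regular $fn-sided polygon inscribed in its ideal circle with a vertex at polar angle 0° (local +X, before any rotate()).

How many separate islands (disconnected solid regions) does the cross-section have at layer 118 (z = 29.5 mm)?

1

At z = 29.5 mm: the cube is not intersected at this z (z outside [0, 14.5]); the cube at (9, -3) is not intersected at this z (z outside [4, 24.5]); the cube at (13, -2) is not intersected at this z (z outside [2, 23.5]); Combining (union): nothing is present at this height; the cylinder at (12.5, 15.5): section is a regular 12-gon, circumradius r=3; Merging all regions: only the r=3 cylinder at (12.5, 15.5) is present, so the union is just that shape — 1 connected region. Overall, the cross-section is a single solid region. Island count = 1.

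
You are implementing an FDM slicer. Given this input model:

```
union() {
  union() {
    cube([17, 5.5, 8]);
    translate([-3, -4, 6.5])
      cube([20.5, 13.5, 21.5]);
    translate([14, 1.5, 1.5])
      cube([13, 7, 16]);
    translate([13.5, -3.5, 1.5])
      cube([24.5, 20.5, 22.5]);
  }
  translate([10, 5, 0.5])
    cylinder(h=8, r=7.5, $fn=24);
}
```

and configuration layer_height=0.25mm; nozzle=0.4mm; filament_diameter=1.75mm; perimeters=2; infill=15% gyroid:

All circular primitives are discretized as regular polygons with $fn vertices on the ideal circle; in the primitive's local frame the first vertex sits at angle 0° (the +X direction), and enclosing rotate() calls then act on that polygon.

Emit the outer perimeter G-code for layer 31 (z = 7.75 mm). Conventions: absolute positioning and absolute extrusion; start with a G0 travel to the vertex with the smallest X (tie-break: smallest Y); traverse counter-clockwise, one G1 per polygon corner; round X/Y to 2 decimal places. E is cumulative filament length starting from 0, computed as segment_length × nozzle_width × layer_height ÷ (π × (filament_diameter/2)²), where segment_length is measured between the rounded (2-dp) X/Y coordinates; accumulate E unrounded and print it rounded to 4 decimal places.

G0 X-3.00 Y-4.00 Z7.75
G1 X17.50 Y-4.00 E0.8523
G1 X17.50 Y-3.50 E0.8731
G1 X38.00 Y-3.50 E1.7254
G1 X38.00 Y17.00 E2.5777
G1 X13.50 Y17.00 E3.5963
G1 X13.50 Y11.60 E3.8208
G1 X11.94 Y12.24 E3.8909
G1 X10.00 Y12.50 E3.9722
G1 X8.06 Y12.24 E4.0536
G1 X6.25 Y11.50 E4.1349
G1 X4.70 Y10.30 E4.2164
G1 X4.08 Y9.50 E4.2585
G1 X-3.00 Y9.50 E4.5528
G1 X-3.00 Y-4.00 E5.1141

At z = 7.75 mm: the cube is present — its section is the full 17×5.5 rectangle; the cube at (-3, -4) is present — its section is the full 20.5×13.5 rectangle; the 13×7 cube at (14, 1.5) contributes its full rectangle; the 24.5×20.5 cube at (13.5, -3.5) contributes its full rectangle; Combining (union): the regions partially overlap (shared area 236.50 mm²), so overlapping operands fuse into one piece — 1 connected region; the r=7.5 cylinder at (10, 5) contributes a regular 24-gon of circumradius 7.5; Combining (union): the regions partially overlap (shared area 153.07 mm²), so overlapping operands fuse into one piece — 1 connected region. The outline is a single polygon with 14 vertices. Extrusion per mm of travel: 0.4 × 0.25 / (π × 0.875²) = 0.041575. Accumulating E over each segment gives final E = 5.1141.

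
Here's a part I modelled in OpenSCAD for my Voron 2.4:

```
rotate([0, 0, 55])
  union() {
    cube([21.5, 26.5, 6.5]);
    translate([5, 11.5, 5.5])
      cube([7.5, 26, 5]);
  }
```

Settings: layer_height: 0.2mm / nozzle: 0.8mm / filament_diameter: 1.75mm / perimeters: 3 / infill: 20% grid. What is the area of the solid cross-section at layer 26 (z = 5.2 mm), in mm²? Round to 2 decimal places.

569.75 mm²

At z = 5.2 mm: the 21.5×26.5 cube contributes its full rectangle (area 569.75 mm²); the cube at (5, 11.5) is not intersected at this z (z outside [5.5, 10.5]); Taking the union: only the 21.5×26.5 cube is present, so the union is just that shape — area = 569.75 mm²; (whole slice rotated 55° about Z — lengths, areas and connectivity unchanged). Overall, the cross-section is a single solid region. Net area = 569.75 mm².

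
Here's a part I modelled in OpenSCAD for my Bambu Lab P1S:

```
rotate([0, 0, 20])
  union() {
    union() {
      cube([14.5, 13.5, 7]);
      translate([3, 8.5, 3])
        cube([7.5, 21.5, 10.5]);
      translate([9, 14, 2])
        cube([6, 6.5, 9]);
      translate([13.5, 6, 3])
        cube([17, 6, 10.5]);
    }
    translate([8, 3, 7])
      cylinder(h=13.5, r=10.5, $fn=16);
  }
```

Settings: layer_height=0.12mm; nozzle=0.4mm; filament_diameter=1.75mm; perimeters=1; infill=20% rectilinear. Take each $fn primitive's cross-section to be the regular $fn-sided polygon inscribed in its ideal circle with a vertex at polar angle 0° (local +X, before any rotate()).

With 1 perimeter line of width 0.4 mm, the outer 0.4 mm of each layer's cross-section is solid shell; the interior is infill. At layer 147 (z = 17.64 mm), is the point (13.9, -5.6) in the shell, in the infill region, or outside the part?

At z = 17.64 mm: the cube is not intersected at this z (z outside [0, 7]); the cube at (3, 8.5) is absent (z outside [3, 13.5]); the cube at (9, 14) is absent (z outside [2, 11]); the cube at (13.5, 6) does not reach this height (z outside [3, 13.5]); Taking the union: nothing is present at this height; the r=10.5 cylinder at (8, 3) contributes a regular 16-gon of circumradius 10.5; Taking the union: only the r=10.5 cylinder at (8, 3) is present, so the union is just that shape — 1 connected region; (rotated 20° about Z; rotation is an isometry so areas/perimeters/island counts are preserved). Overall, the cross-section is a single solid region. Undo the 20° rotation: the query point maps to (11.146, -10.016) in the un-rotated model frame. The nearest boundary edge runs (8.00, -7.50)→(12.02, -6.70); distance from the point to it = 3.08 mm. The point is not inside any of the regions above, so it lies outside the cross-section (3.08 mm from the nearest boundary).

outside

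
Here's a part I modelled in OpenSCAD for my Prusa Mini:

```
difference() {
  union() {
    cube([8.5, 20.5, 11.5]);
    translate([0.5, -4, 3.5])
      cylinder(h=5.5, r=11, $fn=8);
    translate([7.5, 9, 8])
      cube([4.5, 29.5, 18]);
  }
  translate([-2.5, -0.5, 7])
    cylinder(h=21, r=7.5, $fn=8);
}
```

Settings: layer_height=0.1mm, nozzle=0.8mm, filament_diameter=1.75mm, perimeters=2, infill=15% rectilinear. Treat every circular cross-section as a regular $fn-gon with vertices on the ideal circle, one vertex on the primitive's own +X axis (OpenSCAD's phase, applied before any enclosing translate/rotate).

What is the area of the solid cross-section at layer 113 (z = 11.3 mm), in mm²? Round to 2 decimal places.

275.63 mm²

At z = 11.3 mm: the cube (footprint 8.5×20.5) is included at this height (area 174.25 mm²); the cylinder at (0.5, -4) is absent (z outside [3.5, 9]); the cube at (7.5, 9) is present — its section is the full 4.5×29.5 rectangle (area 132.75 mm²); Taking the union: the regions partially overlap — summed areas 307.00 mm² minus the doubly-counted overlap 11.50 mm² gives 295.50 mm² — area = 295.50 mm²; the r=7.5 cylinder at (-2.5, -0.5) contributes a regular 8-gon of circumradius 7.5 (area = (8/2)·7.500²·sin(360°/8) = 159.10 mm²); Subtracting the remaining from the first: starting from the result so far (295.50 mm²), the r=7.5 cylinder at (-2.5, -0.5) partially overlaps it — only the 19.87 mm² overlap (of its 159.10 mm²) is removed, clipping the outline — area = 275.63 mm². Overall, the cross-section is a single solid region. Net area = 275.63 mm².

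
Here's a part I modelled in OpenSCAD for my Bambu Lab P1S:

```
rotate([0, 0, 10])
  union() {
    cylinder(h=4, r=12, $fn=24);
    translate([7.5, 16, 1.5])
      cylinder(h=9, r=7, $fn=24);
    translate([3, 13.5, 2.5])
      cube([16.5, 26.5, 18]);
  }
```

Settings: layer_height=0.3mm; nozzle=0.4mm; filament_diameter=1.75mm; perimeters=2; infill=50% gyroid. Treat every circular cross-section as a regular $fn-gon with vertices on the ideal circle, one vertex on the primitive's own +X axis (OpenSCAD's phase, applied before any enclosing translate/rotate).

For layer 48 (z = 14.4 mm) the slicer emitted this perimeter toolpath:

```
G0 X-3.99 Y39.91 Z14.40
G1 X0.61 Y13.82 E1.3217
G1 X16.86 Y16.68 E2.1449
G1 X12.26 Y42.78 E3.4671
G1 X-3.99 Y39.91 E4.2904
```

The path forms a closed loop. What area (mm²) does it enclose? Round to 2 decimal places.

Apply the shoelace formula to the sequence of (X, Y) vertices; enclosed area = 437.22 mm².

437.22 mm²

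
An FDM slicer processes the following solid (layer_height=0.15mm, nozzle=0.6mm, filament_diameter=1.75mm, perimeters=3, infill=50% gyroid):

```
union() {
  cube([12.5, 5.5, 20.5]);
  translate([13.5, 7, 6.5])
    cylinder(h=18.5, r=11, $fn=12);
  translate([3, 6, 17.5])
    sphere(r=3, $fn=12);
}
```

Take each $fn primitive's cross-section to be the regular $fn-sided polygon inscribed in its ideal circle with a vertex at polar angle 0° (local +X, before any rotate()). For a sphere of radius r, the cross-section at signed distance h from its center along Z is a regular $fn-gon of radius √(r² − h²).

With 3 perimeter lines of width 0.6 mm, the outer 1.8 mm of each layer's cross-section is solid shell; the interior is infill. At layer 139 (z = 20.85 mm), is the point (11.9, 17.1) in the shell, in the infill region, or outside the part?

At z = 20.85 mm: the cube does not reach this height (z outside [0, 20.5]); the cylinder at (13.5, 7): section is a regular 12-gon, circumradius r=11; the sphere at (3, 6) does not reach this height (|z−center|=3.350 > r=3); Taking the union: only the r=11 cylinder at (13.5, 7) is present, so the union is just that shape — 1 connected region. Overall, the cross-section is a single solid region. The nearest boundary edge runs (13.50, 18.00)→(8.00, 16.53); distance from the point to it = 0.46 mm. The point is inside the cross-section, 0.46 mm from the nearest boundary — within the 1.8 mm shell band (3 × 0.6).

shell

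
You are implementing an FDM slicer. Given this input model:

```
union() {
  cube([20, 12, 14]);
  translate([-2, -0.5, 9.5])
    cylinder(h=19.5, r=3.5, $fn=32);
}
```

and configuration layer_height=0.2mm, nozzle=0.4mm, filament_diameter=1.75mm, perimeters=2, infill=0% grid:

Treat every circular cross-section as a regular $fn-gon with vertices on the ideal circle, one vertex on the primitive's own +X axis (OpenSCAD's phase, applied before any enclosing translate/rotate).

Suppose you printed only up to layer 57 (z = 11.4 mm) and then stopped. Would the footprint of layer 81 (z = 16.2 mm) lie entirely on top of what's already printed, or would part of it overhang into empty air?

Compare the two slices. At z = 11.4: the cube is present — its section is the full 20×12 rectangle (area 240.00 mm²); the cylinder at (-2, -0.5): section is a regular 32-gon, circumradius r=3.5 (area = (32/2)·3.500²·sin(360°/32) = 38.24 mm²); Merging all regions: the regions partially overlap — summed areas 278.24 mm² minus the doubly-counted overlap 2.25 mm² gives 275.99 mm² — area = 275.99 mm². At z = 16.2: the cube does not reach this height (z outside [0, 14]); the r=3.5 cylinder at (-2, -0.5) contributes a regular 32-gon of circumradius 3.5 (area = (32/2)·3.500²·sin(360°/32) = 38.24 mm²); Combining (union): only the r=3.5 cylinder at (-2, -0.5) is present, so the union is just that shape — area = 38.24 mm². Checking containment: the cross-section at z = 16.2 is a subset of the cross-section at z = 11.4.

entirely on top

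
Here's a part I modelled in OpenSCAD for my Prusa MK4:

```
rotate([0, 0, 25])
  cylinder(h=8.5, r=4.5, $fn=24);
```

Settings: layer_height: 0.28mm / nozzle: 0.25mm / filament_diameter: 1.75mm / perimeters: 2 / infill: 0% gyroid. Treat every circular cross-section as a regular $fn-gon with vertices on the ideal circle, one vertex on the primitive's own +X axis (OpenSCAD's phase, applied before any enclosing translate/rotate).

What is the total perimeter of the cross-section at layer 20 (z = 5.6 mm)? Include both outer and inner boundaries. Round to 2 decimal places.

At z = 5.6 mm: the cylinder: section is a regular 24-gon, circumradius r=4.5 (perimeter = 2·24·4.500·sin(180°/24) = 28.19 mm); (rotated 25° about Z; rotation is an isometry so areas/perimeters/island counts are preserved). Overall, the cross-section is a single solid region. Total boundary length (outer) = 28.19 mm.

28.19 mm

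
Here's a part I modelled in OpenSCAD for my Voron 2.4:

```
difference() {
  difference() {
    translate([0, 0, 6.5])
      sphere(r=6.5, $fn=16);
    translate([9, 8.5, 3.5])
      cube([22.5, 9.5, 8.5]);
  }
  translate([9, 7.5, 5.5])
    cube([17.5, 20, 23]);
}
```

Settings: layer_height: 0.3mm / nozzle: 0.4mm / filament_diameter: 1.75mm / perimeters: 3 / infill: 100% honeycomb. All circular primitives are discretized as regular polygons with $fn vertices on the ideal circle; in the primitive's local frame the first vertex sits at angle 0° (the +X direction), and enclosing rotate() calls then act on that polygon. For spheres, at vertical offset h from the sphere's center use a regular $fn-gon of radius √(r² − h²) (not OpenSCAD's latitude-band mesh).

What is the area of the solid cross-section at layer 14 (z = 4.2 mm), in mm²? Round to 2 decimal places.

113.15 mm²

At z = 4.2 mm: the r=6.5 sphere slices to a regular 16-gon of circumradius 6.079 (√(r²−h²) with h=2.3 from center) (area = (16/2)·6.079²·sin(360°/16) = 113.15 mm²); the cube at (9, 8.5) is present — its section is the full 22.5×9.5 rectangle (area 213.75 mm²); Subtracting the remaining from the first: starting from the r=6.5 sphere (113.15 mm²), the 22.5×9.5 cube at (9, 8.5) misses the remaining region (no effect) — area = 113.15 mm²; the cube at (9, 7.5) is not intersected at this z (z outside [5.5, 28.5]); After the difference (first − rest): none of the subtracted shapes is present at this height, so the result so far is unchanged — area = 113.15 mm². Overall, the cross-section is a single solid region. Net area = 113.15 mm².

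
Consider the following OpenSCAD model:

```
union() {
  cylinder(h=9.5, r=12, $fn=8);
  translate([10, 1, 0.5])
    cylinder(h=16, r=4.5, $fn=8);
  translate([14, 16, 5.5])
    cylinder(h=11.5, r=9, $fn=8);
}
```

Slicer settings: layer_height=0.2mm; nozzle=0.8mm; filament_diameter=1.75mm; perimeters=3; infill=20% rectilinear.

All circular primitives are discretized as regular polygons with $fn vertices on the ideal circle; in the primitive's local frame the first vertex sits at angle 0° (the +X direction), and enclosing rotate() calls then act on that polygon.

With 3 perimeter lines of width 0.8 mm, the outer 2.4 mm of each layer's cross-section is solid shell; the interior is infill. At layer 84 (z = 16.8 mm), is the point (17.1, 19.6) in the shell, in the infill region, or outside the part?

infill

At z = 16.8 mm: the cylinder does not reach this height (z outside [0, 9.5]); the cylinder at (10, 1) is not intersected at this z (z outside [0.5, 16.5]); the r=9 cylinder at (14, 16) gives a regular 8-gon of circumradius 9 (constant along its height); Combining (union): only the r=9 cylinder at (14, 16) is present, so the union is just that shape — 1 connected region. Overall, the cross-section is a single solid region. The nearest boundary edge runs (20.36, 22.36)→(14.00, 25.00); distance from the point to it = 3.80 mm. The point is inside the cross-section and 3.80 mm from the nearest boundary — more than the 2.4 mm shell width (3 × 0.8), so it's in the infill interior.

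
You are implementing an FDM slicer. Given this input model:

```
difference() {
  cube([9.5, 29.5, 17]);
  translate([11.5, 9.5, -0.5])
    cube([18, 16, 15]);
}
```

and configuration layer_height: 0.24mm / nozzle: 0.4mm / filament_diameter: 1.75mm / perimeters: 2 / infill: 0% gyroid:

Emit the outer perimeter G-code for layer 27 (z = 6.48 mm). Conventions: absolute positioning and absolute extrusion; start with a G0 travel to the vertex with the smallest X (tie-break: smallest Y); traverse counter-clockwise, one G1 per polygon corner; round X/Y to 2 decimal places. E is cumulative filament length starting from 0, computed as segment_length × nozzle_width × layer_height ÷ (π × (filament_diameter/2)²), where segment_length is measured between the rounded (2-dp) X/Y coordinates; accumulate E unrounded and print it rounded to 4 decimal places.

At z = 6.48 mm: the cube (footprint 9.5×29.5) is included at this height; the cube at (11.5, 9.5) is present — its section is the full 18×16 rectangle; Subtracting the remaining from the first: starting from the 9.5×29.5 cube, the 18×16 cube at (11.5, 9.5) misses the remaining region (no effect) — 1 connected region. The outline is a single polygon with 4 vertices. Extrusion per mm of travel: 0.4 × 0.24 / (π × 0.875²) = 0.039912. Accumulating E over each segment gives final E = 3.1131.

G0 X0.00 Y0.00 Z6.48
G1 X9.50 Y0.00 E0.3792
G1 X9.50 Y29.50 E1.5566
G1 X0.00 Y29.50 E1.9357
G1 X0.00 Y0.00 E3.1131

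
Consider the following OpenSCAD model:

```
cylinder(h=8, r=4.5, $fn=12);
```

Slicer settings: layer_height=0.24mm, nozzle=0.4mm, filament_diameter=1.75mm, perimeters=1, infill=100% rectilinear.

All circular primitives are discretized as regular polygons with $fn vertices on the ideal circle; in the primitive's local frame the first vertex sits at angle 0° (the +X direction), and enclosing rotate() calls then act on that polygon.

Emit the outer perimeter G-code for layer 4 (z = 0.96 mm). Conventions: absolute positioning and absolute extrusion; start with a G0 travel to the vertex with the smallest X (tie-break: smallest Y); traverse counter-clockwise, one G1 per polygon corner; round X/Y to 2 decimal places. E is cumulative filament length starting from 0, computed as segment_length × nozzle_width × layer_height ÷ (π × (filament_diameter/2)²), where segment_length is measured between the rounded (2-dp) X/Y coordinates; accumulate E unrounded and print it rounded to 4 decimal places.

At z = 0.96 mm: the r=4.5 cylinder gives a regular 12-gon of circumradius 4.5 (constant along its height). The outline is a single polygon with 12 vertices. Extrusion per mm of travel: 0.4 × 0.24 / (π × 0.875²) = 0.039912. Accumulating E over each segment gives final E = 1.1161.

G0 X-4.50 Y0.00 Z0.96
G1 X-3.90 Y-2.25 E0.0929
G1 X-2.25 Y-3.90 E0.1861
G1 X0.00 Y-4.50 E0.2790
G1 X2.25 Y-3.90 E0.3720
G1 X3.90 Y-2.25 E0.4651
G1 X4.50 Y0.00 E0.5580
G1 X3.90 Y2.25 E0.6510
G1 X2.25 Y3.90 E0.7441
G1 X0.00 Y4.50 E0.8370
G1 X-2.25 Y3.90 E0.9300
G1 X-3.90 Y2.25 E1.0231
G1 X-4.50 Y0.00 E1.1161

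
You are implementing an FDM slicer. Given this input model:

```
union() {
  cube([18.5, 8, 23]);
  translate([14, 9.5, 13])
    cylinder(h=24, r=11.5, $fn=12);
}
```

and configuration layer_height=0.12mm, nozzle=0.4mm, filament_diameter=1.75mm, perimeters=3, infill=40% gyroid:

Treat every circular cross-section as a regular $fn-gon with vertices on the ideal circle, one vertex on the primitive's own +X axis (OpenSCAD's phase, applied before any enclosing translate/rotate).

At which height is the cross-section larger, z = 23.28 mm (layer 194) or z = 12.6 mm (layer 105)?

Layer 194 (z = 23.28): the cube does not reach this height (z outside [0, 23]); the r=11.5 cylinder at (14, 9.5) gives a regular 12-gon of circumradius 11.5 (constant along its height) (area = (12/2)·11.500²·sin(360°/12) = 396.75 mm²); Merging all regions: only the r=11.5 cylinder at (14, 9.5) is present, so the union is just that shape — area = 396.75 mm². So its area = 396.75 mm². Layer 105 (z = 12.6): the cube (footprint 18.5×8) is included at this height (area 148.00 mm²); the cylinder at (14, 9.5) does not reach this height (z outside [13, 37]); Combining (union): only the 18.5×8 cube is present, so the union is just that shape — area = 148.00 mm². So its area = 148.00 mm². Layer 194 is larger (396.75 vs 148.00 mm²).

layer 194 (z = 23.28 mm)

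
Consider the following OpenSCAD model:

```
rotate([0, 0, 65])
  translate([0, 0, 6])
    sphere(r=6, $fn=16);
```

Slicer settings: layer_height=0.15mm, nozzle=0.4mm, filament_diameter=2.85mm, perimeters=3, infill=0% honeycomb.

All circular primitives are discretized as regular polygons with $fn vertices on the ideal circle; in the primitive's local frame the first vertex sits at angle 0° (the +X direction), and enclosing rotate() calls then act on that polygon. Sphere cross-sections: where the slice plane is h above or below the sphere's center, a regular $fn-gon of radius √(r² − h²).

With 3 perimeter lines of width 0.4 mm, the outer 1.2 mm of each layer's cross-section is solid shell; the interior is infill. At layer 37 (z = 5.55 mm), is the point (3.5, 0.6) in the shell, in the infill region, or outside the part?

At z = 5.55 mm: the sphere: section is a regular 16-gon, circumradius = √(r²−h²) = √(6²−0.45²) = 5.983; (whole slice rotated 65° about Z — lengths, areas and connectivity unchanged). Overall, the cross-section is a single solid region. Undo the 65° rotation: the query point maps to (2.023, -2.919) in the un-rotated model frame. The nearest boundary edge runs (2.29, -5.53)→(4.23, -4.23); distance from the point to it = 2.32 mm. The point is inside the cross-section and 2.32 mm from the nearest boundary — more than the 1.2 mm shell width (3 × 0.4), so it's in the infill interior.

infill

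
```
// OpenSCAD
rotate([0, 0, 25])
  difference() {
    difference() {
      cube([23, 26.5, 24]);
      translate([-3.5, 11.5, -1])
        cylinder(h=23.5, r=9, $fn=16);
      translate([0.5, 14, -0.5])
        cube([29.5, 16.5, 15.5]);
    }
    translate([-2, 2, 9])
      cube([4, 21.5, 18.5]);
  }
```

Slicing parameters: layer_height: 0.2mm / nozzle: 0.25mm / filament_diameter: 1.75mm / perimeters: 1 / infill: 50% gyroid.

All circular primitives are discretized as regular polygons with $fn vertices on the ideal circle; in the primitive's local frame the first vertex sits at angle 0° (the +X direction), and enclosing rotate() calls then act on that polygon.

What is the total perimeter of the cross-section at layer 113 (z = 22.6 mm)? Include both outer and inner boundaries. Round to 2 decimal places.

At z = 22.6 mm: the 23×26.5 cube contributes its full rectangle (perimeter 99.00 mm); the cylinder at (-3.5, 11.5) does not reach this height (z outside [-1, 22.5]); the cube at (0.5, 14) is absent (z outside [-0.5, 15]); Subtracting the remaining from the first: none of the subtracted shapes is present at this height, so the 23×26.5 cube is unchanged — boundary = 99.00 mm; the cube at (-2, 2) (footprint 4×21.5) is included at this height (perimeter 51.00 mm); After the difference (first − rest): starting from that combined region, the 4×21.5 cube at (-2, 2) partially overlaps it — only the 43.00 mm² overlap (of its 86.00 mm²) is removed, clipping the outline — boundary = 103.00 mm; (rotated 25° about Z; rotation is an isometry so areas/perimeters/island counts are preserved). Overall, the cross-section is a single solid region. Total boundary length (outer) = 103.00 mm.

103.00 mm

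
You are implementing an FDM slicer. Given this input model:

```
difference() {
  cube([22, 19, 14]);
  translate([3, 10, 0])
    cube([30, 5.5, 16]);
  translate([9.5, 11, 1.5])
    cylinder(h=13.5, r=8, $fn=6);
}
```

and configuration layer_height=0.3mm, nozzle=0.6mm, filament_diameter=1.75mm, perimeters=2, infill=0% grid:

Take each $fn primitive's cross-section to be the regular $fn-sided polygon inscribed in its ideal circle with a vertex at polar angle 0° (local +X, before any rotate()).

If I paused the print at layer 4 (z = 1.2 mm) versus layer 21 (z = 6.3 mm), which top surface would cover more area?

layer 4 (z = 1.2 mm)

Layer 4 (z = 1.2): the cube (footprint 22×19) is included at this height (area 418.00 mm²); the cube at (3, 10) is present — its section is the full 30×5.5 rectangle (area 165.00 mm²); the cylinder at (9.5, 11) is absent (z outside [1.5, 15]); Subtracting the remaining from the first: starting from the 22×19 cube (418.00 mm²), the 30×5.5 cube at (3, 10) partially overlaps it — only the 104.50 mm² overlap (of its 165.00 mm²) is removed, clipping the outline — area = 313.50 mm². So its area = 313.50 mm². Layer 21 (z = 6.3): the 22×19 cube contributes its full rectangle (area 418.00 mm²); the 30×5.5 cube at (3, 10) contributes its full rectangle (area 165.00 mm²); the r=8 cylinder at (9.5, 11) gives a regular 6-gon of circumradius 8 (constant along its height) (area = (6/2)·8.000²·sin(360°/6) = 166.28 mm²); After the difference (first − rest): starting from the 22×19 cube (418.00 mm²), the 30×5.5 cube at (3, 10) partially overlaps it — only the 104.50 mm² overlap (of its 165.00 mm²) is removed, clipping the outline; the r=8 cylinder at (9.5, 11) partially overlaps it — only the 93.71 mm² overlap (of its 166.28 mm²) is removed, clipping the outline — area = 219.79 mm². So its area = 219.79 mm². Layer 4 is larger (313.50 vs 219.79 mm²).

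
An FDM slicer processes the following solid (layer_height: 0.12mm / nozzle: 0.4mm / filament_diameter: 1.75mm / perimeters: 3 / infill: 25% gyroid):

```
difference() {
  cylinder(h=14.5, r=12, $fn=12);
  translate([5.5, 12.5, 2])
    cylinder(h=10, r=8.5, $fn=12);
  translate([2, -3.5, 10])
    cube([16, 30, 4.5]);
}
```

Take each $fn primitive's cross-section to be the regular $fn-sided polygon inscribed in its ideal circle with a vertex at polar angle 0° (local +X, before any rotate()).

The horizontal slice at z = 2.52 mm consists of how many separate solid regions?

1

At z = 2.52 mm: the r=12 cylinder contributes a regular 12-gon of circumradius 12; the cylinder at (5.5, 12.5): section is a regular 12-gon, circumradius r=8.5; the cube at (2, -3.5) is absent (z outside [10, 14.5]); Subtracting the remaining from the first: starting from the r=12 cylinder, the r=8.5 cylinder at (5.5, 12.5) partially overlaps it — only the 63.20 mm² overlap (of its 216.75 mm²) is removed, clipping the outline — 1 connected region. The result has 1 disconnected region.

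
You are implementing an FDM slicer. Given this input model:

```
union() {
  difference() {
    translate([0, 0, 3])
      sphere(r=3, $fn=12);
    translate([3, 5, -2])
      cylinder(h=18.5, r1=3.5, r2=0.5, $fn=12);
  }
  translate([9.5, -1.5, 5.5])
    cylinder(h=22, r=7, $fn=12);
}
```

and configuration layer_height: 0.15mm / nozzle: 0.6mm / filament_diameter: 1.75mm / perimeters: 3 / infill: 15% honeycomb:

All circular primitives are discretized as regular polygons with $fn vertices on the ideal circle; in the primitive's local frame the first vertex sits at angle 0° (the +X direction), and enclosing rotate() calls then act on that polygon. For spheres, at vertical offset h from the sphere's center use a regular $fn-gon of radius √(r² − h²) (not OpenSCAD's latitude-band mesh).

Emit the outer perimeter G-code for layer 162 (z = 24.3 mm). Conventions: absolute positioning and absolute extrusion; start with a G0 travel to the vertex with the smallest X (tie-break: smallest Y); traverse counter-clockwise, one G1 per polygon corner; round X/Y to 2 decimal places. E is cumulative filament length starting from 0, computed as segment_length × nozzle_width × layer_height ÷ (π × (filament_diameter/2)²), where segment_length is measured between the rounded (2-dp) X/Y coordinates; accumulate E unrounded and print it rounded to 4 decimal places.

G0 X2.50 Y-1.50 Z24.30
G1 X3.44 Y-5.00 E0.1356
G1 X6.00 Y-7.56 E0.2711
G1 X9.50 Y-8.50 E0.4067
G1 X13.00 Y-7.56 E0.5423
G1 X15.56 Y-5.00 E0.6777
G1 X16.50 Y-1.50 E0.8133
G1 X15.56 Y2.00 E0.9489
G1 X13.00 Y4.56 E1.0844
G1 X9.50 Y5.50 E1.2200
G1 X6.00 Y4.56 E1.3556
G1 X3.44 Y2.00 E1.4911
G1 X2.50 Y-1.50 E1.6267

At z = 24.3 mm: the sphere does not reach this height (|z−center|=21.300 > r=3); the cone at (3, 5) is absent (z outside [-2, 16.5]); Subtracting the remaining from the first: the first operand is absent here, so nothing remains; the cylinder at (9.5, -1.5): section is a regular 12-gon, circumradius r=7; Merging all regions: only the r=7 cylinder at (9.5, -1.5) is present, so the union is just that shape — 1 connected region. The outline is a single polygon with 12 vertices. Extrusion per mm of travel: 0.6 × 0.15 / (π × 0.875²) = 0.037418. Accumulating E over each segment gives final E = 1.6267.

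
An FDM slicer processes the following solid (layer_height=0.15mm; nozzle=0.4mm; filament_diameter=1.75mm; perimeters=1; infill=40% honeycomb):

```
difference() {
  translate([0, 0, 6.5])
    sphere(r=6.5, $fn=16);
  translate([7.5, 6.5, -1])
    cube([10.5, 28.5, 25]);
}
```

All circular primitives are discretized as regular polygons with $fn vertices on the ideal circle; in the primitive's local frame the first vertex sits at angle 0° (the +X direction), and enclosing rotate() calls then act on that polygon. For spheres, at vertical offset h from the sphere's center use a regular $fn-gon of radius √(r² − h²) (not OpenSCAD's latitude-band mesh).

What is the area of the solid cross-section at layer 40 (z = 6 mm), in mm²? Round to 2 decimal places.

128.58 mm²

At z = 6 mm: the sphere: section is a regular 16-gon, circumradius = √(r²−h²) = √(6.5²−0.5²) = 6.481 (area = (16/2)·6.481²·sin(360°/16) = 128.58 mm²); the cube at (7.5, 6.5) is present — its section is the full 10.5×28.5 rectangle (area 299.25 mm²); After the difference (first − rest): starting from the r=6.5 sphere (128.58 mm²), the 10.5×28.5 cube at (7.5, 6.5) misses the remaining region (no effect) — area = 128.58 mm². Overall, the cross-section is a single solid region. Net area = 128.58 mm².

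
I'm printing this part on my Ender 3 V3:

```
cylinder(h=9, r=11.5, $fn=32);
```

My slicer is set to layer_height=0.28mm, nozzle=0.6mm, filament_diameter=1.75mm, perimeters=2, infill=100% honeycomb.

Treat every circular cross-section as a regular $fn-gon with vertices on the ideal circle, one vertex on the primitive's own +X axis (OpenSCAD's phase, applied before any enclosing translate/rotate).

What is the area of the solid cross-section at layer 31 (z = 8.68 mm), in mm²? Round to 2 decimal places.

At z = 8.68 mm: the r=11.5 cylinder gives a regular 32-gon of circumradius 11.5 (constant along its height) (area = (32/2)·11.500²·sin(360°/32) = 412.81 mm²). Overall, the cross-section is a single solid region. Net area = 412.81 mm².

412.81 mm²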